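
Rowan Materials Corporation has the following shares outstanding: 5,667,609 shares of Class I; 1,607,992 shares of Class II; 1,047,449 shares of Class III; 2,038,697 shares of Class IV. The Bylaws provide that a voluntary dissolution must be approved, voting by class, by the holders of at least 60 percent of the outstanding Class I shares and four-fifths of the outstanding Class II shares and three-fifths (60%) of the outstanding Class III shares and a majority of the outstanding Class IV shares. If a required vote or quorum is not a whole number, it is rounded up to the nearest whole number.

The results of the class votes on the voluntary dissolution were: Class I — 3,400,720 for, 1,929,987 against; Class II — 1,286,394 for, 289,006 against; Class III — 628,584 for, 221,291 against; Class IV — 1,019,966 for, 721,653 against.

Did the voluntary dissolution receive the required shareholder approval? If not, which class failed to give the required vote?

Approved — every class gave the required vote.

Class I: 3/5 of 5667609 = 3400565.40, rounded up to 3400566; 3,400,566 required, 3,400,720 in favor — approved.
Class II: 4/5 of 1607992 = 1286393.60, rounded up to 1286394; 1,286,394 required, 1,286,394 in favor — approved.
Class III: 3/5 of 1047449 = 628469.40, rounded up to 628470; 628,470 required, 628,584 in favor — approved.
Class IV: a majority of 2038697 is 1019349; 1,019,349 required, 1,019,966 in favor — approved.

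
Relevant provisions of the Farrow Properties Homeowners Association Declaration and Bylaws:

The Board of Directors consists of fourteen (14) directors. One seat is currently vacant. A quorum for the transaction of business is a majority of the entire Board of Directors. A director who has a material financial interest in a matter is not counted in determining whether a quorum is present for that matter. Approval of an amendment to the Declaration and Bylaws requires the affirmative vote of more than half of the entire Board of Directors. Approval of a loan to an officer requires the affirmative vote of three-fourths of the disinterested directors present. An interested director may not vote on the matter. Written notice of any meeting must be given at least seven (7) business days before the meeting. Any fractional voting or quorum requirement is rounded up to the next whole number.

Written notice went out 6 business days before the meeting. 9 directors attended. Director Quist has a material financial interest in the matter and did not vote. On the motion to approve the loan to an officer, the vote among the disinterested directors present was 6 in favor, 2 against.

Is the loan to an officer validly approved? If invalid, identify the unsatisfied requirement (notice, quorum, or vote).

Invalid — notice requirement not satisfied.

Notice: 6 business days given; 7 required (6 < 7). Not satisfied.
Quorum: 9 present, but the 1 interested director does not count, leaving 8. Quorum is 8. Satisfied.
Vote: the loan to an officer requires three-fourths of the disinterested directors present (9 − 1 = 8). 3/4 of 8 = 6, so 6 affirmative votes are needed; 6 voted in favor. Satisfied.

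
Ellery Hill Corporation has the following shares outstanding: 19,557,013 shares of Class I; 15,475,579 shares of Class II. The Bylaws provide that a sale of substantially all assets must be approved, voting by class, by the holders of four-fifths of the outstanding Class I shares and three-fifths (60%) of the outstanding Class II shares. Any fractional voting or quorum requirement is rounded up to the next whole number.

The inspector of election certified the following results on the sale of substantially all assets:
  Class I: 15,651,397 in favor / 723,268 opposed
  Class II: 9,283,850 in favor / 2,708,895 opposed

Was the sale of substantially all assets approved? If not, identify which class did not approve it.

Class I: 4/5 of 19557013 = 15645610.40, rounded up to 15645611; 15,645,611 required, 15,651,397 in favor — approved.
Class II: 3/5 of 15475579 = 9285347.40, rounded up to 9285348; 9,285,348 required, 9,283,850 in favor — not approved.

Not approved — the Class II shares did not give the required vote.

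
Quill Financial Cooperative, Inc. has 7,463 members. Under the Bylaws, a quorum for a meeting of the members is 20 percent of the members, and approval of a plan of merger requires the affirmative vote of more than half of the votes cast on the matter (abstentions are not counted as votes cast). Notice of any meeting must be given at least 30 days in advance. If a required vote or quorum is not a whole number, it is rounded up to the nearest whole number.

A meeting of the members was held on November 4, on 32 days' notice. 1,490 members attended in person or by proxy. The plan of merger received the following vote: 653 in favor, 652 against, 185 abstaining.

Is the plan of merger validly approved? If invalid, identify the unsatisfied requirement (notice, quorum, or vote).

Invalid — quorum requirement not satisfied.

Notice: 32 days given; 30 required. Satisfied.
Quorum: 20% of 7,463 = 1,492.60, rounded up to 1,493; 1,490 present. Not satisfied.
Vote: requires a majority of the votes cast (1,490 − 185 abstaining = 1,305); a majority of 1305 is 653, so 653 needed; 653 in favor. Satisfied.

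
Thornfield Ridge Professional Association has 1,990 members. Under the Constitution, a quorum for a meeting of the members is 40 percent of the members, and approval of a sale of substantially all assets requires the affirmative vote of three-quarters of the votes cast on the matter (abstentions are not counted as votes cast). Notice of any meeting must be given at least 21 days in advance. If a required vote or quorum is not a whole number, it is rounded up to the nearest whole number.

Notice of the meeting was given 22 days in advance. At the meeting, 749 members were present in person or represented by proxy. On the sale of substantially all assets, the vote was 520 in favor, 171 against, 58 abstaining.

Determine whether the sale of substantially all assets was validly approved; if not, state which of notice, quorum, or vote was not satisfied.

Invalid — quorum requirement not satisfied.

Notice: 22 days given; 21 required. Satisfied.
Quorum: 40% of 1,990 = 796; 749 present. Not satisfied.
Vote: requires three-fourths of the votes cast (749 − 58 abstaining = 691); 3/4 of 691 = 518.25, rounded up to 519, so 519 needed; 520 in favor. Satisfied.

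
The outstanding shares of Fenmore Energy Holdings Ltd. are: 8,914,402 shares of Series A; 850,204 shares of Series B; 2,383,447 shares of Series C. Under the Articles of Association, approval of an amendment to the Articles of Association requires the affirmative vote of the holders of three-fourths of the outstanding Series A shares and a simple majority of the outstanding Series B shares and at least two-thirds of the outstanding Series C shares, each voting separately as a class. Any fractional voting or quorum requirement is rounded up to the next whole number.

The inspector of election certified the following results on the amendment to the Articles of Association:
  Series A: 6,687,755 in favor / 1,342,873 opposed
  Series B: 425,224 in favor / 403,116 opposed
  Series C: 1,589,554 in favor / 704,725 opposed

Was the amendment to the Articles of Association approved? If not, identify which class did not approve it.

Approved — every class gave the required vote.

Series A: 3/4 of 8914402 = 6685801.50, rounded up to 6685802; 6,685,802 required, 6,687,755 in favor — approved.
Series B: a majority of 850204 is 425103; 425,103 required, 425,224 in favor — approved.
Series C: 2/3 of 2383447 = 1588964.67, rounded up to 1588965; 1,588,965 required, 1,589,554 in favor — approved.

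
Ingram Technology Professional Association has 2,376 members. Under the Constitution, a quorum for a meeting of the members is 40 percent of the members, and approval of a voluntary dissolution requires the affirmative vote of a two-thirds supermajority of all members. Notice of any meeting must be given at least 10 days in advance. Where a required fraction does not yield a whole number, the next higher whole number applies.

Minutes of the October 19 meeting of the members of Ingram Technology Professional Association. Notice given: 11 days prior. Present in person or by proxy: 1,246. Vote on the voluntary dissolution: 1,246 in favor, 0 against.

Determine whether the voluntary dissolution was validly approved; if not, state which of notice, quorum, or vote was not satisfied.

Invalid — vote requirement not satisfied.

Notice: 11 days given; 10 required. Satisfied.
Quorum: 40% of 2,376 = 950.40, rounded up to 951; 1,246 present. Satisfied.
Vote: requires two-thirds of all members (2,376); 2/3 of 2376 = 1584, so 1,584 needed; 1,246 in favor. Not satisfied.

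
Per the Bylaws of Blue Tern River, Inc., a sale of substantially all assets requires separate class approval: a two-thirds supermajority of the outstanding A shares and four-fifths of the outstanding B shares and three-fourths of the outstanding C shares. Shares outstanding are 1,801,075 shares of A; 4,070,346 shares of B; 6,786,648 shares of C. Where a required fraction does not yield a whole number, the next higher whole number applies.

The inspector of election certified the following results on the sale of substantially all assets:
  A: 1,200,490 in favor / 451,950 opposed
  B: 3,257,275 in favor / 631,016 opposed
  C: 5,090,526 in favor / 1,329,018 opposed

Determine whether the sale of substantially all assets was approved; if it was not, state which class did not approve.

Not approved — the A shares did not give the required vote.

A: 2/3 of 1801075 = 1200716.67, rounded up to 1200717; 1,200,717 required, 1,200,490 in favor — not approved.
B: 4/5 of 4070346 = 3256276.80, rounded up to 3256277; 3,256,277 required, 3,257,275 in favor — approved.
C: 3/4 of 6786648 = 5089986; 5,089,986 required, 5,090,526 in favor — approved.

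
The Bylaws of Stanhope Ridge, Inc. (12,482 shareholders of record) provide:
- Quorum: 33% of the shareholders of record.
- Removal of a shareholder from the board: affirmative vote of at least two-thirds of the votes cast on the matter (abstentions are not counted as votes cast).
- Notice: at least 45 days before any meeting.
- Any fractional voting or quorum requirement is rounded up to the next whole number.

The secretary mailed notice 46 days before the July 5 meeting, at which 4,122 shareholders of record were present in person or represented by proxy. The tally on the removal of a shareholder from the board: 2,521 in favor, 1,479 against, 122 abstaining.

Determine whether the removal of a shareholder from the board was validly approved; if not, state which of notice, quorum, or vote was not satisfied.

Notice: 46 days given; 45 required. Satisfied.
Quorum: 33% of 12,482 = 4,119.06, rounded up to 4,120; 4,122 present. Satisfied.
Vote: requires two-thirds of the votes cast (4,122 − 122 abstaining = 4,000); 2/3 of 4000 = 2666.67, rounded up to 2667, so 2,667 needed; 2,521 in favor. Not satisfied.

Invalid — vote requirement not satisfied.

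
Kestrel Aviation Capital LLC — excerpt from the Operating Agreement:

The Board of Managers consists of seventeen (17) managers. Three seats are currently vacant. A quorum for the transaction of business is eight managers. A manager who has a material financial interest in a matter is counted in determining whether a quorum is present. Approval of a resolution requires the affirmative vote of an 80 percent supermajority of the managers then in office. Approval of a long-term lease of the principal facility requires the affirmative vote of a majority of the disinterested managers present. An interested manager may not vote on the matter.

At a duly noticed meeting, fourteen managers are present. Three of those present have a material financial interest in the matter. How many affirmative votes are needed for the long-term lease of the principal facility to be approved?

6

The long-term lease of the principal facility requires a majority of the disinterested managers present (14 − 3 = 11).
A majority of 11 is 6.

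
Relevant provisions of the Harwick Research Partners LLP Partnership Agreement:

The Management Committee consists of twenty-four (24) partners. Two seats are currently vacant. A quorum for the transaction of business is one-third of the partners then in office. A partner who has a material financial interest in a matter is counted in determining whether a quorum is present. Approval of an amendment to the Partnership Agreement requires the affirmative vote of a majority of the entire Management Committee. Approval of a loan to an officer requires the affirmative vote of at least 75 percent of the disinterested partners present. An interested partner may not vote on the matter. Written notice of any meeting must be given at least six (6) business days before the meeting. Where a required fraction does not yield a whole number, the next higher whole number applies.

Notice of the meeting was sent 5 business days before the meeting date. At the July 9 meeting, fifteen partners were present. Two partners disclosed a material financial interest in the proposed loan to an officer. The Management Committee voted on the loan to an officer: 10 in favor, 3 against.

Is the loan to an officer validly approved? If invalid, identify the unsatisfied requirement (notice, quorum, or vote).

Invalid — notice requirement not satisfied.

Notice: 5 business days given; 6 required (5 < 6). Not satisfied.
Quorum: 15 present (interested partners count toward quorum); quorum is 8. Satisfied.
Vote: the loan to an officer requires three-fourths of the disinterested partners present (15 − 2 = 13). 3/4 of 13 = 9.75, rounded up to 10, so 10 affirmative votes are needed; 10 voted in favor. Satisfied.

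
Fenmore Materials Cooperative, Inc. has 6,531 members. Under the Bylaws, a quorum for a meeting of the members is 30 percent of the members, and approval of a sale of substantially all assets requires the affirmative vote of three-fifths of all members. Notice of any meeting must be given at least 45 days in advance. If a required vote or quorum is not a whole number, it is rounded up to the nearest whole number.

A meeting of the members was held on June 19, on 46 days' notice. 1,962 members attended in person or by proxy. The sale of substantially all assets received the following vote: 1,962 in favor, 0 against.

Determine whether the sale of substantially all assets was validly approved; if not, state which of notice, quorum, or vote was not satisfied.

Invalid — vote requirement not satisfied.

Notice: 46 days given; 45 required. Satisfied.
Quorum: 30% of 6,531 = 1,959.30, rounded up to 1,960; 1,962 present. Satisfied.
Vote: requires three-fifths of all members (6,531); 3/5 of 6531 = 3918.60, rounded up to 3919, so 3,919 needed; 1,962 in favor. Not satisfied.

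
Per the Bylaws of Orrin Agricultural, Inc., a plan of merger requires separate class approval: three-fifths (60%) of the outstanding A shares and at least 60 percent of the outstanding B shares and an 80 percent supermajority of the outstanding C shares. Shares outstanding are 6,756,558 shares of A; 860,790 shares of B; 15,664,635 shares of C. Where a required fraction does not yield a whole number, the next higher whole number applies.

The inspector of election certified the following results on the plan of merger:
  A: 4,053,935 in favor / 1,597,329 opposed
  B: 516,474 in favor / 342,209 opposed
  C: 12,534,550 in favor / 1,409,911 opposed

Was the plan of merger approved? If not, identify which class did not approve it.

Approved — every class gave the required vote.

A: 3/5 of 6756558 = 4053934.80, rounded up to 4053935; 4,053,935 required, 4,053,935 in favor — approved.
B: 3/5 of 860790 = 516474; 516,474 required, 516,474 in favor — approved.
C: 4/5 of 15664635 = 12531708; 12,531,708 required, 12,534,550 in favor — approved.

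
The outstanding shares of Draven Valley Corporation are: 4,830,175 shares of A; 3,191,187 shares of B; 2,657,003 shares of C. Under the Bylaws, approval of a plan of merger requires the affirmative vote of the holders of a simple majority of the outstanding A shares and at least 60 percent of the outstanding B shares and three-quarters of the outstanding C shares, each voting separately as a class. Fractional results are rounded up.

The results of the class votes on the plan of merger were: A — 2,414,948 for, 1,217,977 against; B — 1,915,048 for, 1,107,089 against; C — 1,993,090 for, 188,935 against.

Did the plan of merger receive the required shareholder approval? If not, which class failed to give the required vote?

A: a majority of 4830175 is 2415088; 2,415,088 required, 2,414,948 in favor — not approved.
B: 3/5 of 3191187 = 1914712.20, rounded up to 1914713; 1,914,713 required, 1,915,048 in favor — approved.
C: 3/4 of 2657003 = 1992752.25, rounded up to 1992753; 1,992,753 required, 1,993,090 in favor — approved.

Not approved — the A shares did not give the required vote.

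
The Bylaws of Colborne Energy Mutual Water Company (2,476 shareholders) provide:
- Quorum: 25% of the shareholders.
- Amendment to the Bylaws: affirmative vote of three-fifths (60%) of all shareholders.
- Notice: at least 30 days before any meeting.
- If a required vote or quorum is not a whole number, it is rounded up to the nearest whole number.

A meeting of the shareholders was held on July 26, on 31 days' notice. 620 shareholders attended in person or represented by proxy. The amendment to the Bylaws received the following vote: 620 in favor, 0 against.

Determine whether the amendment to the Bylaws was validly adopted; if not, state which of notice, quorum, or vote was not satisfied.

Invalid — vote requirement not satisfied.

Notice: 31 days given; 30 required. Satisfied.
Quorum: 25% of 2,476 = 619; 620 present. Satisfied.
Vote: requires three-fifths of all shareholders (2,476); 3/5 of 2476 = 1485.60, rounded up to 1486, so 1,486 needed; 620 in favor. Not satisfied.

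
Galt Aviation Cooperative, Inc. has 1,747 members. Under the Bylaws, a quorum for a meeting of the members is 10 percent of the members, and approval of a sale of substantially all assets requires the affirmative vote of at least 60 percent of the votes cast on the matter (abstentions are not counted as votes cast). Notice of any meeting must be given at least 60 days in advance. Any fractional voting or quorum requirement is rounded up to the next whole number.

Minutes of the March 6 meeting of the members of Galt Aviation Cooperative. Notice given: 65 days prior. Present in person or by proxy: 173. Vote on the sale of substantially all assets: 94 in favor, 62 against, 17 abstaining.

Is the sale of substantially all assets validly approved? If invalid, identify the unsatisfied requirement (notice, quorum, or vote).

Invalid — quorum requirement not satisfied.

Notice: 65 days given; 60 required. Satisfied.
Quorum: 10% of 1,747 = 174.70, rounded up to 175; 173 present. Not satisfied.
Vote: requires three-fifths of the votes cast (173 − 17 abstaining = 156); 3/5 of 156 = 93.60, rounded up to 94, so 94 needed; 94 in favor. Satisfied.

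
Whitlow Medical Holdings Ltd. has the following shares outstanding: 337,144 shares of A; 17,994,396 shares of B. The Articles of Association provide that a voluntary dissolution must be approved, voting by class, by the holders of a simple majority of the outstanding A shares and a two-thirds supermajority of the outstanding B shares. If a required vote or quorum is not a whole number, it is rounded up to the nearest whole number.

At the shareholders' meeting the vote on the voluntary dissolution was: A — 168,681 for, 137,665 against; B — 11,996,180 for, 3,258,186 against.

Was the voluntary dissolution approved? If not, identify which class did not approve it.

A: a majority of 337144 is 168573; 168,573 required, 168,681 in favor — approved.
B: 2/3 of 17994396 = 11996264; 11,996,264 required, 11,996,180 in favor — not approved.

Not approved — the B shares did not give the required vote.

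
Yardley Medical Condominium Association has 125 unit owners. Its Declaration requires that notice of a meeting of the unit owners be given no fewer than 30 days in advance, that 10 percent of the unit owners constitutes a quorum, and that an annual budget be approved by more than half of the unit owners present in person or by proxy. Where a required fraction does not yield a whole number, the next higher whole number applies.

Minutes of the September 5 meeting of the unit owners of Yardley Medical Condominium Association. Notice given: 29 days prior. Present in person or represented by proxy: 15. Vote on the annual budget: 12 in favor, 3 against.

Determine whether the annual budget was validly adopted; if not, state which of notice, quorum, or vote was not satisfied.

Invalid — notice requirement not satisfied.

Notice: 29 days given; 30 required. Not satisfied.
Quorum: 10% of 125 = 12.50, rounded up to 13; 15 present. Satisfied.
Vote: requires a majority of those present (15); a majority of 15 is 8, so 8 needed; 12 in favor. Satisfied.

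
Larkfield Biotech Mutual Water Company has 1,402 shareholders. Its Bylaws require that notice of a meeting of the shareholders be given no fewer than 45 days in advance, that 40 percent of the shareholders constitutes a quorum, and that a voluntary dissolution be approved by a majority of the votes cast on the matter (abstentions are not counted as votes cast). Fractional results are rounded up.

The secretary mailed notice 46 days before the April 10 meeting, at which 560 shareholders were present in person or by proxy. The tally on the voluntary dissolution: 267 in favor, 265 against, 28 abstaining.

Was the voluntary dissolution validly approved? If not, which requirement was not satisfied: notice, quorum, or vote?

Notice: 46 days given; 45 required. Satisfied.
Quorum: 40% of 1,402 = 560.80, rounded up to 561; 560 present. Not satisfied.
Vote: requires a majority of the votes cast (560 − 28 abstaining = 532); a majority of 532 is 267, so 267 needed; 267 in favor. Satisfied.

Invalid — quorum requirement not satisfied.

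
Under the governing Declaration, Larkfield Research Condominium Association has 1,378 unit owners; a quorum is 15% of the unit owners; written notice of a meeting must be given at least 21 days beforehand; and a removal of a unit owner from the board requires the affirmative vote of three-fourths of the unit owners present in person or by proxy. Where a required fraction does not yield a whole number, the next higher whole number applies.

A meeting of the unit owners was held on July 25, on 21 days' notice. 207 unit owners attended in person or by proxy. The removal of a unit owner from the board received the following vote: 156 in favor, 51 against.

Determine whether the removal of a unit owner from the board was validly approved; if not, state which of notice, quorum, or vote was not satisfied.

Notice: 21 days given; 21 required. Satisfied.
Quorum: 15% of 1,378 = 206.70, rounded up to 207; 207 present. Satisfied.
Vote: requires three-fourths of those present (207); 3/4 of 207 = 155.25, rounded up to 156, so 156 needed; 156 in favor. Satisfied.

Valid — all requirements satisfied.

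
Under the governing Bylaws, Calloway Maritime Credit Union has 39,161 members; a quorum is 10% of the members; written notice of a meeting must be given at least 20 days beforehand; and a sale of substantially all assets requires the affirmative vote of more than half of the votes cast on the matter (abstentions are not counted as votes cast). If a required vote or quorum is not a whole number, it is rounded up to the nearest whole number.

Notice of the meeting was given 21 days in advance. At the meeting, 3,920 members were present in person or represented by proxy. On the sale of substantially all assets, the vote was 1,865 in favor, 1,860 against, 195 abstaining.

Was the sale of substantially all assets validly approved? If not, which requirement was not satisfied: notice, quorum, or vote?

Notice: 21 days given; 20 required. Satisfied.
Quorum: 10% of 39,161 = 3,916.10, rounded up to 3,917; 3,920 present. Satisfied.
Vote: requires a majority of the votes cast (3,920 − 195 abstaining = 3,725); a majority of 3725 is 1863, so 1,863 needed; 1,865 in favor. Satisfied.

Valid — all requirements satisfied.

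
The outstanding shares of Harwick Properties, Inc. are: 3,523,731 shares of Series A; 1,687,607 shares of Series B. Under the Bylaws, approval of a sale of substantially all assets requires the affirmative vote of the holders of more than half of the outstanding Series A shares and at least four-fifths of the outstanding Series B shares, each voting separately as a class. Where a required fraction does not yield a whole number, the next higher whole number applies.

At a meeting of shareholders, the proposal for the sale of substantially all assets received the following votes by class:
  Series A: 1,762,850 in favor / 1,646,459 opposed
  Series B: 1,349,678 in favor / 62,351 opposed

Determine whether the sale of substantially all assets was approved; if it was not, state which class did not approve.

Series A: a majority of 3523731 is 1761866; 1,761,866 required, 1,762,850 in favor — approved.
Series B: 4/5 of 1687607 = 1350085.60, rounded up to 1350086; 1,350,086 required, 1,349,678 in favor — not approved.

Not approved — the Series B shares did not give the required vote.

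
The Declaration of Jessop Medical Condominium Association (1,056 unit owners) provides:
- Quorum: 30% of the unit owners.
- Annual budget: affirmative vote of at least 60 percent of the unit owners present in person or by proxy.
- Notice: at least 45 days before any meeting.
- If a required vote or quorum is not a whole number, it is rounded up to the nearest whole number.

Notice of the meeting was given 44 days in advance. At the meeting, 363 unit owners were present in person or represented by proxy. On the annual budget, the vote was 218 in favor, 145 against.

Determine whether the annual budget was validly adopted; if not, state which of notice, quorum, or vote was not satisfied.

Invalid — notice requirement not satisfied.

Notice: 44 days given; 45 required. Not satisfied.
Quorum: 30% of 1,056 = 316.80, rounded up to 317; 363 present. Satisfied.
Vote: requires three-fifths of those present (363); 3/5 of 363 = 217.80, rounded up to 218, so 218 needed; 218 in favor. Satisfied.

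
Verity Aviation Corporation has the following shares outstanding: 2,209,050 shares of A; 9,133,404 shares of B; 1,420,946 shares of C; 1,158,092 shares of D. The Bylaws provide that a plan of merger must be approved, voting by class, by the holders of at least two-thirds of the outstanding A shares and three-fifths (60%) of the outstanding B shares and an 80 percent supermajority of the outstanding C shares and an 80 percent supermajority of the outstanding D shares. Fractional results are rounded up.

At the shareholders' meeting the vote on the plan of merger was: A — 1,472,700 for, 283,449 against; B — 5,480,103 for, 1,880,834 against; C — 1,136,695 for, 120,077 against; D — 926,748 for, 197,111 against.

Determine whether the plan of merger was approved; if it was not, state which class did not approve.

A: 2/3 of 2209050 = 1472700; 1,472,700 required, 1,472,700 in favor — approved.
B: 3/5 of 9133404 = 5480042.40, rounded up to 5480043; 5,480,043 required, 5,480,103 in favor — approved.
C: 4/5 of 1420946 = 1136756.80, rounded up to 1136757; 1,136,757 required, 1,136,695 in favor — not approved.
D: 4/5 of 1158092 = 926473.60, rounded up to 926474; 926,474 required, 926,748 in favor — approved.

Not approved — the C shares did not give the required vote.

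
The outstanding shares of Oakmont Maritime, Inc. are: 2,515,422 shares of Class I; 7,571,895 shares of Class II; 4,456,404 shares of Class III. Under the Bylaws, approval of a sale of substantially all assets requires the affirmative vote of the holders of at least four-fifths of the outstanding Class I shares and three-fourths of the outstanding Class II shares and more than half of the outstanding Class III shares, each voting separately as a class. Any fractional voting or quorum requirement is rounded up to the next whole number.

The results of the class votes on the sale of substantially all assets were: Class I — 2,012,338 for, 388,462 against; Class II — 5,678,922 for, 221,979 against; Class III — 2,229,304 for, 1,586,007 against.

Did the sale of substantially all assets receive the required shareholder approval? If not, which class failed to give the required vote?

Class I: 4/5 of 2515422 = 2012337.60, rounded up to 2012338; 2,012,338 required, 2,012,338 in favor — approved.
Class II: 3/4 of 7571895 = 5678921.25, rounded up to 5678922; 5,678,922 required, 5,678,922 in favor — approved.
Class III: a majority of 4456404 is 2228203; 2,228,203 required, 2,229,304 in favor — approved.

Approved — every class gave the required vote.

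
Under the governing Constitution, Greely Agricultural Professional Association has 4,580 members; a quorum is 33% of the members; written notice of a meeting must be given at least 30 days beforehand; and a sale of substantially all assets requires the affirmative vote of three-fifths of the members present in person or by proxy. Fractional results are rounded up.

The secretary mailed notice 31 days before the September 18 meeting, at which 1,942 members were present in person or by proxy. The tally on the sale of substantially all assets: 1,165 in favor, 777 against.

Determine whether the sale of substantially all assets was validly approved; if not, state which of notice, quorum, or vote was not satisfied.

Notice: 31 days given; 30 required. Satisfied.
Quorum: 33% of 4,580 = 1,511.40, rounded up to 1,512; 1,942 present. Satisfied.
Vote: requires three-fifths of those present (1,942); 3/5 of 1942 = 1165.20, rounded up to 1166, so 1,166 needed; 1,165 in favor. Not satisfied.

Invalid — vote requirement not satisfied.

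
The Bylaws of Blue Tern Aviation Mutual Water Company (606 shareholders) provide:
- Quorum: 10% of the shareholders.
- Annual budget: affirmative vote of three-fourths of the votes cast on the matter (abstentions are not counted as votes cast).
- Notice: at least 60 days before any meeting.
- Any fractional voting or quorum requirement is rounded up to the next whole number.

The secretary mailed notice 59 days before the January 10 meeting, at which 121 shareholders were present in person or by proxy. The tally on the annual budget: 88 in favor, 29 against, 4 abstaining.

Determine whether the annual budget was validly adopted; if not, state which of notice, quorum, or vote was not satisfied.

Invalid — notice requirement not satisfied.

Notice: 59 days given; 60 required. Not satisfied.
Quorum: 10% of 606 = 60.60, rounded up to 61; 121 present. Satisfied.
Vote: requires three-fourths of the votes cast (121 − 4 abstaining = 117); 3/4 of 117 = 87.75, rounded up to 88, so 88 needed; 88 in favor. Satisfied.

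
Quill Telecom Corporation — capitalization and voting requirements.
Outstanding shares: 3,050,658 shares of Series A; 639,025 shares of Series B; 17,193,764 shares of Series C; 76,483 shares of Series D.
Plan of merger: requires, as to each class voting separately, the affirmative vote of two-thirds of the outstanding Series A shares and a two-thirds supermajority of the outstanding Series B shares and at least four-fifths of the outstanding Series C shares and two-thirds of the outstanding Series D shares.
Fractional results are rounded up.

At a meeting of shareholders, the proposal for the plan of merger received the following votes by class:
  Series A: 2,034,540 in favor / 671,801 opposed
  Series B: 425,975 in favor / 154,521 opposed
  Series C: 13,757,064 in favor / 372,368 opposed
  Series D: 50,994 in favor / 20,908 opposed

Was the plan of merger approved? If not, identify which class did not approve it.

Not approved — the Series B shares did not give the required vote.

Series A: 2/3 of 3050658 = 2033772; 2,033,772 required, 2,034,540 in favor — approved.
Series B: 2/3 of 639025 = 426016.67, rounded up to 426017; 426,017 required, 425,975 in favor — not approved.
Series C: 4/5 of 17193764 = 13755011.20, rounded up to 13755012; 13,755,012 required, 13,757,064 in favor — approved.
Series D: 2/3 of 76483 = 50988.67, rounded up to 50989; 50,989 required, 50,994 in favor — approved.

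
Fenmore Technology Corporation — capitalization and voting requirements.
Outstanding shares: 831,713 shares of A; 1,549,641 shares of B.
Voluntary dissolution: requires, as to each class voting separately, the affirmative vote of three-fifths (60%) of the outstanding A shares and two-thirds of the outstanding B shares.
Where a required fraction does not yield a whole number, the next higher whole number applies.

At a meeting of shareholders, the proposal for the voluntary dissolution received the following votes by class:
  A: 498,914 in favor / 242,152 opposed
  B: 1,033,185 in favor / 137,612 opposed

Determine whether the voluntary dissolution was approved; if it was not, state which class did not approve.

Not approved — the A shares did not give the required vote.

A: 3/5 of 831713 = 499027.80, rounded up to 499028; 499,028 required, 498,914 in favor — not approved.
B: 2/3 of 1549641 = 1033094; 1,033,094 required, 1,033,185 in favor — approved.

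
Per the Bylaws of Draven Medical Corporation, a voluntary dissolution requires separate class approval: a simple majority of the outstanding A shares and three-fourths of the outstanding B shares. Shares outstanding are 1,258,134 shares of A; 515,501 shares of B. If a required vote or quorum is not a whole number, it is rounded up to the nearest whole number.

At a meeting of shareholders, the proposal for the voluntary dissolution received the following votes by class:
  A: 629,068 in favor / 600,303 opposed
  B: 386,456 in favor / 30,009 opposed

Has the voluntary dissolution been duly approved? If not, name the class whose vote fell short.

A: a majority of 1258134 is 629068; 629,068 required, 629,068 in favor — approved.
B: 3/4 of 515501 = 386625.75, rounded up to 386626; 386,626 required, 386,456 in favor — not approved.

Not approved — the B shares did not give the required vote.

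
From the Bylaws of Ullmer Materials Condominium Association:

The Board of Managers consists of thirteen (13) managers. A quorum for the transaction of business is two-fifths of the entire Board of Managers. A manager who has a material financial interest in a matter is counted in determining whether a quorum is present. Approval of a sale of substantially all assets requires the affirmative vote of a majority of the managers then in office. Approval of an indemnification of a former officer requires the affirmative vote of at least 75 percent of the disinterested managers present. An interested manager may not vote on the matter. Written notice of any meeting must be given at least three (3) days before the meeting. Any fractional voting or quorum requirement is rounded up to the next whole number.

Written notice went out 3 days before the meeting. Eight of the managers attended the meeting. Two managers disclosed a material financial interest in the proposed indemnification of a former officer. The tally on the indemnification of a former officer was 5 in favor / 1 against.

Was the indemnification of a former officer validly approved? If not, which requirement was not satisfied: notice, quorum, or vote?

Valid — all requirements satisfied.

Notice: 3 days given; 3 required (3 ≥ 3). Satisfied.
Quorum: 8 present (interested managers count toward quorum); quorum is 6. Satisfied.
Vote: the indemnification of a former officer requires three-fourths of the disinterested managers present (8 − 2 = 6). 3/4 of 6 = 4.50, rounded up to 5, so 5 affirmative votes are needed; 5 voted in favor. Satisfied.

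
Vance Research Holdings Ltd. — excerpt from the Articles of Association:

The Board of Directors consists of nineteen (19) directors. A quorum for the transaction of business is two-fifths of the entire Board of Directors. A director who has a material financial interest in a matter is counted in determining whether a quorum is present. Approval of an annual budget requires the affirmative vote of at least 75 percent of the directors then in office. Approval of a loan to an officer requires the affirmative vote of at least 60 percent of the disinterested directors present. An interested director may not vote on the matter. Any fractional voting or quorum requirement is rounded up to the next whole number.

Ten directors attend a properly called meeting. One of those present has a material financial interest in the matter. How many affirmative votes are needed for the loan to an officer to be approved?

The loan to an officer requires three-fifths of the disinterested directors present (10 − 1 = 9).
3/5 of 9 = 5.40, rounded up to 6.

6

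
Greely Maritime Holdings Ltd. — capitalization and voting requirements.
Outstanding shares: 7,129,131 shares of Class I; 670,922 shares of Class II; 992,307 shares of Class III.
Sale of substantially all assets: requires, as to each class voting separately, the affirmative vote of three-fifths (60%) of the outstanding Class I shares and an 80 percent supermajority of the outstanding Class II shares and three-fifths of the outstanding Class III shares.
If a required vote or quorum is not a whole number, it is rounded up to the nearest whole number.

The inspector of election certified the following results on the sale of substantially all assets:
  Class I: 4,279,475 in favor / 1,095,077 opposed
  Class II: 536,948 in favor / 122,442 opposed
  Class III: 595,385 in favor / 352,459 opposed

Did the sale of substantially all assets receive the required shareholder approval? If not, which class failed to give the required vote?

Class I: 3/5 of 7129131 = 4277478.60, rounded up to 4277479; 4,277,479 required, 4,279,475 in favor — approved.
Class II: 4/5 of 670922 = 536737.60, rounded up to 536738; 536,738 required, 536,948 in favor — approved.
Class III: 3/5 of 992307 = 595384.20, rounded up to 595385; 595,385 required, 595,385 in favor — approved.

Approved — every class gave the required vote.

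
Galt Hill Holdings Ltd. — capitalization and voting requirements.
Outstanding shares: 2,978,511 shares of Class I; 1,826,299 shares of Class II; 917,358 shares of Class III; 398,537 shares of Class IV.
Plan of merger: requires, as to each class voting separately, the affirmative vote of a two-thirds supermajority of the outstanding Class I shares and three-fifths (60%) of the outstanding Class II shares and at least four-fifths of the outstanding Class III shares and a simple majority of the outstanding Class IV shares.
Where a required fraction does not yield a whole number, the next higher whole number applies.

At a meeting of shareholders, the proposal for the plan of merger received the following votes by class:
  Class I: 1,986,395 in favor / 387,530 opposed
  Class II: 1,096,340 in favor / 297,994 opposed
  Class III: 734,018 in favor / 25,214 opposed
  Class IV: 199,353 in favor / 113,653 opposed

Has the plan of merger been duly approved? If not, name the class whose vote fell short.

Class I: 2/3 of 2978511 = 1985674; 1,985,674 required, 1,986,395 in favor — approved.
Class II: 3/5 of 1826299 = 1095779.40, rounded up to 1095780; 1,095,780 required, 1,096,340 in favor — approved.
Class III: 4/5 of 917358 = 733886.40, rounded up to 733887; 733,887 required, 734,018 in favor — approved.
Class IV: a majority of 398537 is 199269; 199,269 required, 199,353 in favor — approved.

Approved — every class gave the required vote.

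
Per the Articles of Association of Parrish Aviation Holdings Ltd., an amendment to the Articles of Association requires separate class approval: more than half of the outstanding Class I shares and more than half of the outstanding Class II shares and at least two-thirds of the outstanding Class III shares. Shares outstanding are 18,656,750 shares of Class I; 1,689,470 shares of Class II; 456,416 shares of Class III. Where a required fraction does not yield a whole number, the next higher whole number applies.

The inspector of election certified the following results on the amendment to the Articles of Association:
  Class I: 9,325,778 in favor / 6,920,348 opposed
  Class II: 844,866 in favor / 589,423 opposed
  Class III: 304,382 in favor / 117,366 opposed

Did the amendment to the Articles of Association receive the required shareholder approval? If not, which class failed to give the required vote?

Not approved — the Class I shares did not give the required vote.

Class I: a majority of 18656750 is 9328376; 9,328,376 required, 9,325,778 in favor — not approved.
Class II: a majority of 1689470 is 844736; 844,736 required, 844,866 in favor — approved.
Class III: 2/3 of 456416 = 304277.33, rounded up to 304278; 304,278 required, 304,382 in favor — approved.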